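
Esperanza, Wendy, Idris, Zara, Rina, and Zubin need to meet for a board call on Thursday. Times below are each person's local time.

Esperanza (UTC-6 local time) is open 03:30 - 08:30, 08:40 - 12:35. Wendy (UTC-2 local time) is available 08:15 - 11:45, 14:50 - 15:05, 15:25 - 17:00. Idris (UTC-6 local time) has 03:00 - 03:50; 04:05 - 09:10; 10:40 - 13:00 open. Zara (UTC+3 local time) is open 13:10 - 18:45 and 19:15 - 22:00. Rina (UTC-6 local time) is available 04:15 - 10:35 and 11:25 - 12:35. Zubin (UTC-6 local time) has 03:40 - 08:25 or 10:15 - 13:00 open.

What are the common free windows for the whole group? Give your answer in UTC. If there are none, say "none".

10:15-13:45, 17:25-18:35

Esperanza in UTC: 09:30-14:30, 14:40-18:35 (add 6h to convert from UTC-6).
Wendy in UTC: 10:15-13:45, 16:50-17:05, 17:25-19:00 (add 2h to convert from UTC-2).
Idris in UTC: 09:00-09:50, 10:05-15:10, 16:40-19:00 (add 6h to convert from UTC-6).
Zara in UTC: 10:10-15:45, 16:15-19:00 (subtract 3h to convert from UTC+3).
Rina in UTC: 10:15-16:35, 17:25-18:35 (add 6h to convert from UTC-6).
Zubin in UTC: 09:40-14:25, 16:15-19:00 (add 6h to convert from UTC-6).
Esperanza ∩ Wendy: 10:15-13:45, 16:50-17:05, 17:25-18:35.
Esperanza ∩ Wendy ∩ Idris: 10:15-13:45, 16:50-17:05, 17:25-18:35.
Esperanza ∩ Wendy ∩ Idris ∩ Zara: 10:15-13:45, 16:50-17:05, 17:25-18:35.
Esperanza ∩ Wendy ∩ Idris ∩ Zara ∩ Rina: 10:15-13:45, 17:25-18:35.
Esperanza ∩ Wendy ∩ Idris ∩ Zara ∩ Rina ∩ Zubin: 10:15-13:45, 17:25-18:35.
So the common availability across everyone is 10:15-13:45, 17:25-18:35.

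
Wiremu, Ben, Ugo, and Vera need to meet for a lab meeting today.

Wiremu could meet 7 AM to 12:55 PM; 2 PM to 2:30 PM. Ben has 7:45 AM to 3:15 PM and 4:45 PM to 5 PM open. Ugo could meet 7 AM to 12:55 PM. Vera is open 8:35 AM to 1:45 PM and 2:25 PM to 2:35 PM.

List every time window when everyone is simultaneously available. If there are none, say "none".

Wiremu ∩ Ben: 07:45-12:55, 14:00-14:30.
Wiremu ∩ Ben ∩ Ugo: 07:45-12:55.
Wiremu ∩ Ben ∩ Ugo ∩ Vera: 08:35-12:55.

08:35-12:55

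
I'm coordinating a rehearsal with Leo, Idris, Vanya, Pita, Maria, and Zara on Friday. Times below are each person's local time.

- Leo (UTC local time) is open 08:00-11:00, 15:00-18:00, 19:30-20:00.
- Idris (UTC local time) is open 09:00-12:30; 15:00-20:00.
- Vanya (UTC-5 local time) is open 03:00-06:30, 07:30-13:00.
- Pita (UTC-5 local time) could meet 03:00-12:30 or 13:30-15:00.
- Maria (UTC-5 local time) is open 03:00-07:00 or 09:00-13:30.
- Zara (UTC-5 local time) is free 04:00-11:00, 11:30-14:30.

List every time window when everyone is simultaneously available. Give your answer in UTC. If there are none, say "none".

Leo in UTC: 08:00-11:00, 15:00-18:00, 19:30-20:00.
Idris in UTC: 09:00-12:30, 15:00-20:00.
Vanya in UTC: 08:00-11:30, 12:30-18:00 (add 5h to convert from UTC-5).
Pita in UTC: 08:00-17:30, 18:30-20:00 (add 5h to convert from UTC-5).
Maria in UTC: 08:00-12:00, 14:00-18:30 (add 5h to convert from UTC-5).
Zara in UTC: 09:00-16:00, 16:30-19:30 (add 5h to convert from UTC-5).
Leo ∩ Idris: 09:00-11:00, 15:00-18:00, 19:30-20:00.
Leo ∩ Idris ∩ Vanya: 09:00-11:00, 15:00-18:00.
Leo ∩ Idris ∩ Vanya ∩ Pita: 09:00-11:00, 15:00-17:30.
Leo ∩ Idris ∩ Vanya ∩ Pita ∩ Maria: 09:00-11:00, 15:00-17:30.
Leo ∩ Idris ∩ Vanya ∩ Pita ∩ Maria ∩ Zara: 09:00-11:00, 15:00-16:00, 16:30-17:30.

09:00-11:00, 15:00-16:00, 16:30-17:30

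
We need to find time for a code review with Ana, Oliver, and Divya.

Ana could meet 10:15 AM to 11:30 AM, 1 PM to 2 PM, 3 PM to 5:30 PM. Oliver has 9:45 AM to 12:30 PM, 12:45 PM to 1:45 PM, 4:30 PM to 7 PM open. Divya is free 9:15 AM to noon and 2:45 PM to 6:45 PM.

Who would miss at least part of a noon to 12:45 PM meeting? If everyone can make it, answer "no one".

Ana: not fully free for 12:00-12:45. Oliver: not fully free for 12:00-12:45. Divya: not fully free for 12:00-12:45.

Ana, Divya, Oliver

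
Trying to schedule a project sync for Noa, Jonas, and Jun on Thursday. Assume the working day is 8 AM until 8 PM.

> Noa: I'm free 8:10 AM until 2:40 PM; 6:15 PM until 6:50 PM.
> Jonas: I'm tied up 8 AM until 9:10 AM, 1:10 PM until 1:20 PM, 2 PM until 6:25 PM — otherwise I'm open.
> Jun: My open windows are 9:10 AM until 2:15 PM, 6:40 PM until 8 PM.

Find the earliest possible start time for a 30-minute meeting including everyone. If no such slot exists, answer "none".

09:10

Noa free: 08:10-14:40, 18:15-18:50.
Jonas free: 09:10-13:10, 13:20-14:00, 18:25-20:00 (invert busy blocks within the working day).
Jun free: 09:10-14:15, 18:40-20:00.
Noa ∩ Jonas: 09:10-13:10, 13:20-14:00, 18:25-18:50.
Noa ∩ Jonas ∩ Jun: 09:10-13:10, 13:20-14:00, 18:40-18:50.
Those are the intersection windows.
The first common window of at least 30 minutes is 09:10-13:10, so the earliest start is 09:10.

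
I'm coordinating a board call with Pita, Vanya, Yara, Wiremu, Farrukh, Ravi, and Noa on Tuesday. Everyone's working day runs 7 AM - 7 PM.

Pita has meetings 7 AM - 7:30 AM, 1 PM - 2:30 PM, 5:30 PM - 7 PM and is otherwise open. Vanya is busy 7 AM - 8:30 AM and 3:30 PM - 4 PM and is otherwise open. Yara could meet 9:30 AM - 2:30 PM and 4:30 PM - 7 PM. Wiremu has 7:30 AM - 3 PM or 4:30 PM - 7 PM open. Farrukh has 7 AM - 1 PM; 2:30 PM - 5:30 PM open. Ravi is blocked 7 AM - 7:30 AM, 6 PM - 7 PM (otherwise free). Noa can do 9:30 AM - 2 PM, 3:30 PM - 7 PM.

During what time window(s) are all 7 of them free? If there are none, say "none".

09:30-13:00, 16:30-17:30

Pita free: 07:30-13:00, 14:30-17:30 (invert busy blocks within the working day).
Vanya free: 08:30-15:30, 16:00-19:00 (invert busy blocks within the working day).
Yara free: 09:30-14:30, 16:30-19:00.
Wiremu free: 07:30-15:00, 16:30-19:00.
Farrukh free: 07:00-13:00, 14:30-17:30.
Ravi free: 07:30-18:00 (invert busy blocks within the working day).
Noa free: 09:30-14:00, 15:30-19:00.
Pita ∩ Vanya: 08:30-13:00, 14:30-15:30, 16:00-17:30.
Pita ∩ Vanya ∩ Yara: 09:30-13:00, 16:30-17:30.
Pita ∩ Vanya ∩ Yara ∩ Wiremu: 09:30-13:00, 16:30-17:30.
Pita ∩ Vanya ∩ Yara ∩ Wiremu ∩ Farrukh: 09:30-13:00, 16:30-17:30.
Pita ∩ Vanya ∩ Yara ∩ Wiremu ∩ Farrukh ∩ Ravi: 09:30-13:00, 16:30-17:30.
Pita ∩ Vanya ∩ Yara ∩ Wiremu ∩ Farrukh ∩ Ravi ∩ Noa: 09:30-13:00, 16:30-17:30.
Those are the intersection windows.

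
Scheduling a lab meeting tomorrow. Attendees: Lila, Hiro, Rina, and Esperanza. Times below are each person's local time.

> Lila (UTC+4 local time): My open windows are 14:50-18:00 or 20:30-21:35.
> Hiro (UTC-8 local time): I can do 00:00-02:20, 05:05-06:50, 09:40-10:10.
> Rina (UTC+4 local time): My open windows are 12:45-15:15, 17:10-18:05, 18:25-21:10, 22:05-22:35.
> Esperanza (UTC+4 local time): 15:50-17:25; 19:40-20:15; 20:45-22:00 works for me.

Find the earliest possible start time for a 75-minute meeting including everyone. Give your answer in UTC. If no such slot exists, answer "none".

none

Lila in UTC: 10:50-14:00, 16:30-17:35 (subtract 4h to convert from UTC+4).
Hiro in UTC: 08:00-10:20, 13:05-14:50, 17:40-18:10 (add 8h to convert from UTC-8).
Rina in UTC: 08:45-11:15, 13:10-14:05, 14:25-17:10, 18:05-18:35 (subtract 4h to convert from UTC+4).
Esperanza in UTC: 11:50-13:25, 15:40-16:15, 16:45-18:00 (subtract 4h to convert from UTC+4).
Lila ∩ Hiro: 13:05-14:00.
Lila ∩ Hiro ∩ Rina: 13:10-14:00.
Lila ∩ Hiro ∩ Rina ∩ Esperanza: 13:10-13:25.
No common window is at least 75 minutes long.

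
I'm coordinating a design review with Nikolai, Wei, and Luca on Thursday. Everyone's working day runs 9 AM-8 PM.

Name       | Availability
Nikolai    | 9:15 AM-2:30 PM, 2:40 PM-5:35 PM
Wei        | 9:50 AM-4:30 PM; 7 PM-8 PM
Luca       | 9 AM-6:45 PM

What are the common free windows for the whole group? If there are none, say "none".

09:50-14:30, 14:40-16:30

Nikolai ∩ Wei: 09:50-14:30, 14:40-16:30.
Nikolai ∩ Wei ∩ Luca: 09:50-14:30, 14:40-16:30.
Those are the intersection windows.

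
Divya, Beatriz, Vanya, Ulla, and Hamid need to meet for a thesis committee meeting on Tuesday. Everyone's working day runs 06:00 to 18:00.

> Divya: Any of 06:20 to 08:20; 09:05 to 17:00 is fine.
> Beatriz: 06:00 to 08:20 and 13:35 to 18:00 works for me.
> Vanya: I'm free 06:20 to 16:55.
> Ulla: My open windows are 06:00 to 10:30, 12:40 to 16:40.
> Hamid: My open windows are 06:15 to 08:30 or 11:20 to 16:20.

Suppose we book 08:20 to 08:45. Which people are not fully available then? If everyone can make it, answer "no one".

Beatriz, Divya, Hamid

Divya: not fully free for 08:20-08:45. Beatriz: not fully free for 08:20-08:45. Vanya: free for 08:20-08:45. Ulla: free for 08:20-08:45. Hamid: not fully free for 08:20-08:45.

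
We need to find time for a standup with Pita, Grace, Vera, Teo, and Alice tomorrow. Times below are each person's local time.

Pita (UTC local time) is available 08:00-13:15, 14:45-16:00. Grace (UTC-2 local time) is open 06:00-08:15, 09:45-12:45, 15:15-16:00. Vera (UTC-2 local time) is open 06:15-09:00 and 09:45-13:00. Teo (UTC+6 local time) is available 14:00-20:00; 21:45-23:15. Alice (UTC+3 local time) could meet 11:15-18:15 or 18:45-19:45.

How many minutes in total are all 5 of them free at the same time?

210

Pita in UTC: 08:00-13:15, 14:45-16:00.
Grace in UTC: 08:00-10:15, 11:45-14:45, 17:15-18:00 (add 2h to convert from UTC-2).
Vera in UTC: 08:15-11:00, 11:45-15:00 (add 2h to convert from UTC-2).
Teo in UTC: 08:00-14:00, 15:45-17:15 (subtract 6h to convert from UTC+6).
Alice in UTC: 08:15-15:15, 15:45-16:45 (subtract 3h to convert from UTC+3).
Pita ∩ Grace: 08:00-10:15, 11:45-13:15.
Pita ∩ Grace ∩ Vera: 08:15-10:15, 11:45-13:15.
Pita ∩ Grace ∩ Vera ∩ Teo: 08:15-10:15, 11:45-13:15.
Pita ∩ Grace ∩ Vera ∩ Teo ∩ Alice: 08:15-10:15, 11:45-13:15.
Those are the intersection windows.
Summing the common windows: 120 + 90 = 210 minutes.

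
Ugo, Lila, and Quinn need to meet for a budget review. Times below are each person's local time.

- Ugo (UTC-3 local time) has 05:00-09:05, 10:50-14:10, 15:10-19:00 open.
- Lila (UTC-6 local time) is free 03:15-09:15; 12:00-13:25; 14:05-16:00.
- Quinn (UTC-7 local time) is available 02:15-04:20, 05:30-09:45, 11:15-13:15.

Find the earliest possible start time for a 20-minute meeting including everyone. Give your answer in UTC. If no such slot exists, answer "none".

09:15

Ugo in UTC: 08:00-12:05, 13:50-17:10, 18:10-22:00 (add 3h to convert from UTC-3).
Lila in UTC: 09:15-15:15, 18:00-19:25, 20:05-22:00 (add 6h to convert from UTC-6).
Quinn in UTC: 09:15-11:20, 12:30-16:45, 18:15-20:15 (add 7h to convert from UTC-7).
Ugo ∩ Lila: 09:15-12:05, 13:50-15:15, 18:10-19:25, 20:05-22:00.
Ugo ∩ Lila ∩ Quinn: 09:15-11:20, 13:50-15:15, 18:15-19:25, 20:05-20:15.
The first common window of at least 20 minutes is 09:15-11:20, so the earliest start is 09:15.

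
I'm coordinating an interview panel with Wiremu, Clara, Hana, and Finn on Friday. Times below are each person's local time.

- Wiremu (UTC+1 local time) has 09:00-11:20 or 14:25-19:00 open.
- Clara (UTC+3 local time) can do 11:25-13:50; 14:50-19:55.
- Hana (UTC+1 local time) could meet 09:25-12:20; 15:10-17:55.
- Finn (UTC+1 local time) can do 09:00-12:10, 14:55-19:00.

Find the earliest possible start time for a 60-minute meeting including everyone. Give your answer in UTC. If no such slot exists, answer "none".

08:25

Wiremu in UTC: 08:00-10:20, 13:25-18:00 (subtract 1h to convert from UTC+1).
Clara in UTC: 08:25-10:50, 11:50-16:55 (subtract 3h to convert from UTC+3).
Hana in UTC: 08:25-11:20, 14:10-16:55 (subtract 1h to convert from UTC+1).
Finn in UTC: 08:00-11:10, 13:55-18:00 (subtract 1h to convert from UTC+1).
Wiremu ∩ Clara: 08:25-10:20, 13:25-16:55.
Wiremu ∩ Clara ∩ Hana: 08:25-10:20, 14:10-16:55.
Wiremu ∩ Clara ∩ Hana ∩ Finn: 08:25-10:20, 14:10-16:55.
Those are the intersection windows.
The first common window of at least 60 minutes is 08:25-10:20, so the earliest start is 08:25.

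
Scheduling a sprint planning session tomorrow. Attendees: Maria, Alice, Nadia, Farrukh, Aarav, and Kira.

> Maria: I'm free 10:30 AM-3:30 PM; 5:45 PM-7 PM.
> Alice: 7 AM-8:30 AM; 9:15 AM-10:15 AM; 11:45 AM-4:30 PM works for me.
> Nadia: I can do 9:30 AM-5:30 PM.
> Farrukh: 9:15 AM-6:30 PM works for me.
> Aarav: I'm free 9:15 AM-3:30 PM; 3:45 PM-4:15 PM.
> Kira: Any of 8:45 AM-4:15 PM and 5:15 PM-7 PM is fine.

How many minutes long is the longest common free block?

Maria ∩ Alice: 11:45-15:30.
Maria ∩ Alice ∩ Nadia: 11:45-15:30.
Maria ∩ Alice ∩ Nadia ∩ Farrukh: 11:45-15:30.
Maria ∩ Alice ∩ Nadia ∩ Farrukh ∩ Aarav: 11:45-15:30.
Maria ∩ Alice ∩ Nadia ∩ Farrukh ∩ Aarav ∩ Kira: 11:45-15:30.
The longest is 11:45-15:30 at 225 minutes.

225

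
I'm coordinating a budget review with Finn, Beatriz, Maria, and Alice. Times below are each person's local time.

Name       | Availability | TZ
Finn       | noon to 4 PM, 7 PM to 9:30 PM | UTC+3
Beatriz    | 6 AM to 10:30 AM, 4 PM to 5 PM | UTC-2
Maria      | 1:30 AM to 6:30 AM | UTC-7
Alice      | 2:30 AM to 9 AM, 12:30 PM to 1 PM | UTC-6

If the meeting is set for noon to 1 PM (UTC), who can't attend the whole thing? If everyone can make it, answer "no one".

Beatriz

Finn in UTC: 09:00-13:00, 16:00-18:30 (subtract 3h to convert from UTC+3).
Beatriz in UTC: 08:00-12:30, 18:00-19:00 (add 2h to convert from UTC-2).
Maria in UTC: 08:30-13:30 (add 7h to convert from UTC-7).
Alice in UTC: 08:30-15:00, 18:30-19:00 (add 6h to convert from UTC-6).
Finn: free for 12:00-13:00. Beatriz: not fully free for 12:00-13:00. Maria: free for 12:00-13:00. Alice: free for 12:00-13:00.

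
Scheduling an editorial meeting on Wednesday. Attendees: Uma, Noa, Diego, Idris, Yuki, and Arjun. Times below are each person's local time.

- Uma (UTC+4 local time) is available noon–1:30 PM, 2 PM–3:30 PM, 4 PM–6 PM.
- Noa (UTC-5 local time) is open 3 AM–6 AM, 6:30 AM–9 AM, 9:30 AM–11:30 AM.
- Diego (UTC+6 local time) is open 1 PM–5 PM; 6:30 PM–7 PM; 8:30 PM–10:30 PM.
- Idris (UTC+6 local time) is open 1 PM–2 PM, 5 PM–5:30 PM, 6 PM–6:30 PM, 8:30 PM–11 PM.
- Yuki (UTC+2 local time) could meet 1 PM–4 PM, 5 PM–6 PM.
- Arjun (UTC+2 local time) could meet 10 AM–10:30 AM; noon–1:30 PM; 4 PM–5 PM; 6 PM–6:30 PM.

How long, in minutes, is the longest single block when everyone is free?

Uma in UTC: 08:00-09:30, 10:00-11:30, 12:00-14:00 (subtract 4h to convert from UTC+4).
Noa in UTC: 08:00-11:00, 11:30-14:00, 14:30-16:30 (add 5h to convert from UTC-5).
Diego in UTC: 07:00-11:00, 12:30-13:00, 14:30-16:30 (subtract 6h to convert from UTC+6).
Idris in UTC: 07:00-08:00, 11:00-11:30, 12:00-12:30, 14:30-17:00 (subtract 6h to convert from UTC+6).
Yuki in UTC: 11:00-14:00, 15:00-16:00 (subtract 2h to convert from UTC+2).
Arjun in UTC: 08:00-08:30, 10:00-11:30, 14:00-15:00, 16:00-16:30 (subtract 2h to convert from UTC+2).
Uma ∩ Noa: 08:00-09:30, 10:00-11:00, 12:00-14:00.
Uma ∩ Noa ∩ Diego: 08:00-09:30, 10:00-11:00, 12:30-13:00.
Uma ∩ Noa ∩ Diego ∩ Idris: ∅.
Uma ∩ Noa ∩ Diego ∩ Idris ∩ Yuki: ∅.
Uma ∩ Noa ∩ Diego ∩ Idris ∩ Yuki ∩ Arjun: ∅.
There is no time when everyone is free.
No common window exists, so the longest block is 0 minutes.

0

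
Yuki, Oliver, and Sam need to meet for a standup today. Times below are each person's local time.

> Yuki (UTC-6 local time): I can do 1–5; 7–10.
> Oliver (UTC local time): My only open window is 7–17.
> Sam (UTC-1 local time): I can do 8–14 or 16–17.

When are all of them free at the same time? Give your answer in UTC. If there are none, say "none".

Yuki in UTC: 07:00-11:00, 13:00-16:00 (add 6h to convert from UTC-6).
Oliver in UTC: 07:00-17:00.
Sam in UTC: 09:00-15:00, 17:00-18:00 (add 1h to convert from UTC-1).
Yuki ∩ Oliver: 07:00-11:00, 13:00-16:00.
Yuki ∩ Oliver ∩ Sam: 09:00-11:00, 13:00-15:00.

09:00-11:00, 13:00-15:00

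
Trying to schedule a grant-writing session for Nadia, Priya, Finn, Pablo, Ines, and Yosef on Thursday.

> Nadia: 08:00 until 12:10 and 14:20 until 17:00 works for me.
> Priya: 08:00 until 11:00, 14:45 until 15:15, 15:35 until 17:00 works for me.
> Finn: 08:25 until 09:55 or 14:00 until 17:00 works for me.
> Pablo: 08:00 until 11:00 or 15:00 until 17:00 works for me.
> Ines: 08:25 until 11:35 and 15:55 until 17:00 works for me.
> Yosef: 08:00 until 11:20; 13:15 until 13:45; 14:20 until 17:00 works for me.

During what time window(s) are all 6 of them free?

Nadia ∩ Priya: 08:00-11:00, 14:45-15:15, 15:35-17:00.
Nadia ∩ Priya ∩ Finn: 08:25-09:55, 14:45-15:15, 15:35-17:00.
Nadia ∩ Priya ∩ Finn ∩ Pablo: 08:25-09:55, 15:00-15:15, 15:35-17:00.
Nadia ∩ Priya ∩ Finn ∩ Pablo ∩ Ines: 08:25-09:55, 15:55-17:00.
Nadia ∩ Priya ∩ Finn ∩ Pablo ∩ Ines ∩ Yosef: 08:25-09:55, 15:55-17:00.

08:25-09:55, 15:55-17:00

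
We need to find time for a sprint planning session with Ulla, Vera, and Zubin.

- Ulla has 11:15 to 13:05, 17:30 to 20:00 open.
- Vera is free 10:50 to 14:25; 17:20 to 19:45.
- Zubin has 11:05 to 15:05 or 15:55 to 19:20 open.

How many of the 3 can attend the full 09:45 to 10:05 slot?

nobody can make the full 09:45-10:05 slot — that's 0.

0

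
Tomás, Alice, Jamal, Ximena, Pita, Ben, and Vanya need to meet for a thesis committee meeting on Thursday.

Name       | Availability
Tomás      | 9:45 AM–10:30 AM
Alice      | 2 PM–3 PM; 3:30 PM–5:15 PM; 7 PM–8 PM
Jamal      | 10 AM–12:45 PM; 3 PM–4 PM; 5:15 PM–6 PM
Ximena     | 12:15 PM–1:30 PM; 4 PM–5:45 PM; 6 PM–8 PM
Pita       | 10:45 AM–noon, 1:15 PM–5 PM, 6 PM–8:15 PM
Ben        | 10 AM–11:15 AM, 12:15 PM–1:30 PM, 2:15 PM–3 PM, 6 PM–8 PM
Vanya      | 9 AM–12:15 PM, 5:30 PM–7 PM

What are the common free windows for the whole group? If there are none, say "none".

none

Tomás ∩ Alice: ∅.
Tomás ∩ Alice ∩ Jamal: ∅.
Tomás ∩ Alice ∩ Jamal ∩ Ximena: ∅.
Tomás ∩ Alice ∩ Jamal ∩ Ximena ∩ Pita: ∅.
Tomás ∩ Alice ∩ Jamal ∩ Ximena ∩ Pita ∩ Ben: ∅.
Tomás ∩ Alice ∩ Jamal ∩ Ximena ∩ Pita ∩ Ben ∩ Vanya: ∅.
There is no time when everyone is free.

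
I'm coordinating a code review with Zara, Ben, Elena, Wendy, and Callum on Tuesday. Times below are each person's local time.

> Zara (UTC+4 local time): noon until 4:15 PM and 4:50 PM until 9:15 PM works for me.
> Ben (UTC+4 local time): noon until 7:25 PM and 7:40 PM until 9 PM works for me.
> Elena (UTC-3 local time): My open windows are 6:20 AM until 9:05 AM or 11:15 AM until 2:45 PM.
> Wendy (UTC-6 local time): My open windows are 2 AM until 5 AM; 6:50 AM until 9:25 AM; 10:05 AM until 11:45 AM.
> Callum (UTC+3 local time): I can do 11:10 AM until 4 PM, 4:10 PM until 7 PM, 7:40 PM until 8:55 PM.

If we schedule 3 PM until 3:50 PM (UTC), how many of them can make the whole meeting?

Zara in UTC: 08:00-12:15, 12:50-17:15 (subtract 4h to convert from UTC+4).
Ben in UTC: 08:00-15:25, 15:40-17:00 (subtract 4h to convert from UTC+4).
Elena in UTC: 09:20-12:05, 14:15-17:45 (add 3h to convert from UTC-3).
Wendy in UTC: 08:00-11:00, 12:50-15:25, 16:05-17:45 (add 6h to convert from UTC-6).
Callum in UTC: 08:10-13:00, 13:10-16:00, 16:40-17:55 (subtract 3h to convert from UTC+3).
Zara, Elena, and Callum can make the full 15:00-15:50 slot — that's 3.

3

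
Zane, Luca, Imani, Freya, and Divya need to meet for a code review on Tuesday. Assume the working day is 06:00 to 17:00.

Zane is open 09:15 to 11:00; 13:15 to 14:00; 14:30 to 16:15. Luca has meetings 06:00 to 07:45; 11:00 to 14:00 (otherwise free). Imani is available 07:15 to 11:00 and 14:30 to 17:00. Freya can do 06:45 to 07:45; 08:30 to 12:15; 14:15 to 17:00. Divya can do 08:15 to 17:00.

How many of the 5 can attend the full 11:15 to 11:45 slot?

2

Zane free: 09:15-11:00, 13:15-14:00, 14:30-16:15.
Luca free: 07:45-11:00, 14:00-17:00 (invert busy blocks within the working day).
Imani free: 07:15-11:00, 14:30-17:00.
Freya free: 06:45-07:45, 08:30-12:15, 14:15-17:00.
Divya free: 08:15-17:00.
Freya and Divya can make the full 11:15-11:45 slot — that's 2.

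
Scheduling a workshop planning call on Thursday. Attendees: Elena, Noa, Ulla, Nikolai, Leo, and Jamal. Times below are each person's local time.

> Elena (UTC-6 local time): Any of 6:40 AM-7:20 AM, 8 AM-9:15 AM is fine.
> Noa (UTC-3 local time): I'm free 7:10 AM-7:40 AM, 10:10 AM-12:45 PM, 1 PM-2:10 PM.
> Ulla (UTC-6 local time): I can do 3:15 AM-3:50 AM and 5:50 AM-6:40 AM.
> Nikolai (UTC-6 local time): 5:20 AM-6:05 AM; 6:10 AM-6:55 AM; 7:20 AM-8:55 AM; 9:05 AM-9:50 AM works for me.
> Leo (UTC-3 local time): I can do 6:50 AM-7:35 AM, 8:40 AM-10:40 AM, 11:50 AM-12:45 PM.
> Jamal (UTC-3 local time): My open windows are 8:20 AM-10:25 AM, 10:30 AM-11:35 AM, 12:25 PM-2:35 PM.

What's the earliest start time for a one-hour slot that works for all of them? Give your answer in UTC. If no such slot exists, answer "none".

none

Elena in UTC: 12:40-13:20, 14:00-15:15 (add 6h to convert from UTC-6).
Noa in UTC: 10:10-10:40, 13:10-15:45, 16:00-17:10 (add 3h to convert from UTC-3).
Ulla in UTC: 09:15-09:50, 11:50-12:40 (add 6h to convert from UTC-6).
Nikolai in UTC: 11:20-12:05, 12:10-12:55, 13:20-14:55, 15:05-15:50 (add 6h to convert from UTC-6).
Leo in UTC: 09:50-10:35, 11:40-13:40, 14:50-15:45 (add 3h to convert from UTC-3).
Jamal in UTC: 11:20-13:25, 13:30-14:35, 15:25-17:35 (add 3h to convert from UTC-3).
Elena ∩ Noa: 13:10-13:20, 14:00-15:15.
Elena ∩ Noa ∩ Ulla: ∅.
Elena ∩ Noa ∩ Ulla ∩ Nikolai: ∅.
Elena ∩ Noa ∩ Ulla ∩ Nikolai ∩ Leo: ∅.
Elena ∩ Noa ∩ Ulla ∩ Nikolai ∩ Leo ∩ Jamal: ∅.
There is no time when everyone is free.
No common window is at least 60 minutes long.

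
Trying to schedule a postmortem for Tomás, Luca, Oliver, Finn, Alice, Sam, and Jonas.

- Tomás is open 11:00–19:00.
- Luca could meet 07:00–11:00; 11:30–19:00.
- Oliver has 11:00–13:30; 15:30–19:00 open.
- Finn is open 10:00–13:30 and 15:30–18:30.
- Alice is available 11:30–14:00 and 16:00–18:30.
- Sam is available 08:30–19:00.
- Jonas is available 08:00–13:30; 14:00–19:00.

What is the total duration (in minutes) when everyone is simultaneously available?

270

Tomás ∩ Luca: 11:30-19:00.
Tomás ∩ Luca ∩ Oliver: 11:30-13:30, 15:30-19:00.
Tomás ∩ Luca ∩ Oliver ∩ Finn: 11:30-13:30, 15:30-18:30.
Tomás ∩ Luca ∩ Oliver ∩ Finn ∩ Alice: 11:30-13:30, 16:00-18:30.
Tomás ∩ Luca ∩ Oliver ∩ Finn ∩ Alice ∩ Sam: 11:30-13:30, 16:00-18:30.
Tomás ∩ Luca ∩ Oliver ∩ Finn ∩ Alice ∩ Sam ∩ Jonas: 11:30-13:30, 16:00-18:30.
Summing the common windows: 120 + 150 = 270 minutes.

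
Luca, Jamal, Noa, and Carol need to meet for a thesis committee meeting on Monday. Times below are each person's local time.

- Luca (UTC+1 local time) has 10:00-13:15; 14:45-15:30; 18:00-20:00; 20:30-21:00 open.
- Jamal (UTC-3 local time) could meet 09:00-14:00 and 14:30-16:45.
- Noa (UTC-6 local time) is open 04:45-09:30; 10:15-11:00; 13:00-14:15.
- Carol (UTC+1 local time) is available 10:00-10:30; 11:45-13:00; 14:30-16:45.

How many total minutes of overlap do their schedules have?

Luca in UTC: 09:00-12:15, 13:45-14:30, 17:00-19:00, 19:30-20:00 (subtract 1h to convert from UTC+1).
Jamal in UTC: 12:00-17:00, 17:30-19:45 (add 3h to convert from UTC-3).
Noa in UTC: 10:45-15:30, 16:15-17:00, 19:00-20:15 (add 6h to convert from UTC-6).
Carol in UTC: 09:00-09:30, 10:45-12:00, 13:30-15:45 (subtract 1h to convert from UTC+1).
Luca ∩ Jamal: 12:00-12:15, 13:45-14:30, 17:30-19:00, 19:30-19:45.
Luca ∩ Jamal ∩ Noa: 12:00-12:15, 13:45-14:30, 19:30-19:45.
Luca ∩ Jamal ∩ Noa ∩ Carol: 13:45-14:30.
That's a single block of 45 minutes.

45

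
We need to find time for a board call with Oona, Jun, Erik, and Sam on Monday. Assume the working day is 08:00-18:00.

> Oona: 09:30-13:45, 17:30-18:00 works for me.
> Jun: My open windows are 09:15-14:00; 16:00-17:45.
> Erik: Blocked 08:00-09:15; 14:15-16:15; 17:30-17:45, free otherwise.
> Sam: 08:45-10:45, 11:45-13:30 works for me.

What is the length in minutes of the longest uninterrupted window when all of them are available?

Oona free: 09:30-13:45, 17:30-18:00.
Jun free: 09:15-14:00, 16:00-17:45.
Erik free: 09:15-14:15, 16:15-17:30, 17:45-18:00 (invert busy blocks within the working day).
Sam free: 08:45-10:45, 11:45-13:30.
Oona ∩ Jun: 09:30-13:45, 17:30-17:45.
Oona ∩ Jun ∩ Erik: 09:30-13:45.
Oona ∩ Jun ∩ Erik ∩ Sam: 09:30-10:45, 11:45-13:30.
Those are the intersection windows.
The longest is 11:45-13:30 at 105 minutes.

105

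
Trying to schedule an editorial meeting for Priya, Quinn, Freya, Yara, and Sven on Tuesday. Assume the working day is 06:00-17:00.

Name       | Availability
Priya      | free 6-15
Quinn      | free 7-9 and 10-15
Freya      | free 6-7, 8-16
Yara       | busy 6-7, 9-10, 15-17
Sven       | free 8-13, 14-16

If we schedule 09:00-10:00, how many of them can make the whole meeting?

3

Priya free: 06:00-15:00.
Quinn free: 07:00-09:00, 10:00-15:00.
Freya free: 06:00-07:00, 08:00-16:00.
Yara free: 07:00-09:00, 10:00-15:00 (invert busy blocks within the working day).
Sven free: 08:00-13:00, 14:00-16:00.
Priya, Freya, and Sven can make the full 09:00-10:00 slot — that's 3.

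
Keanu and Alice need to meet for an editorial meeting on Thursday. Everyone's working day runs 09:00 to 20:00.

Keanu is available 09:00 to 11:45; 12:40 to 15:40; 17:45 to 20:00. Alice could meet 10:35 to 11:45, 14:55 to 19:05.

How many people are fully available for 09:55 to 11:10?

Keanu can make the full 09:55-11:10 slot — that's 1.

1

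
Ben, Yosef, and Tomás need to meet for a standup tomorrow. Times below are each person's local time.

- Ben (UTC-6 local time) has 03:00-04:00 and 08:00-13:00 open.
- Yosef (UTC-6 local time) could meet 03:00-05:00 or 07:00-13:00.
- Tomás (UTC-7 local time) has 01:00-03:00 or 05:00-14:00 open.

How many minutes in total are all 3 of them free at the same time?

360

Ben in UTC: 09:00-10:00, 14:00-19:00 (add 6h to convert from UTC-6).
Yosef in UTC: 09:00-11:00, 13:00-19:00 (add 6h to convert from UTC-6).
Tomás in UTC: 08:00-10:00, 12:00-21:00 (add 7h to convert from UTC-7).
Ben ∩ Yosef: 09:00-10:00, 14:00-19:00.
Ben ∩ Yosef ∩ Tomás: 09:00-10:00, 14:00-19:00.
Summing the common windows: 60 + 300 = 360 minutes.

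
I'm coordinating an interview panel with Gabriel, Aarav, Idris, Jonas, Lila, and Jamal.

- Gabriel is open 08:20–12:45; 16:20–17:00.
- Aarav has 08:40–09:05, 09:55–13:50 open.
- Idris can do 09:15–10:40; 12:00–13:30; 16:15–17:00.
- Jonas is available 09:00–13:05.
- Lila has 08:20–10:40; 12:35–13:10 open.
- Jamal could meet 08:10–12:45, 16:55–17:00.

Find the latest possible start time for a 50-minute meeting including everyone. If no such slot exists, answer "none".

none

Gabriel ∩ Aarav: 08:40-09:05, 09:55-12:45.
Gabriel ∩ Aarav ∩ Idris: 09:55-10:40, 12:00-12:45.
Gabriel ∩ Aarav ∩ Idris ∩ Jonas: 09:55-10:40, 12:00-12:45.
Gabriel ∩ Aarav ∩ Idris ∩ Jonas ∩ Lila: 09:55-10:40, 12:35-12:45.
Gabriel ∩ Aarav ∩ Idris ∩ Jonas ∩ Lila ∩ Jamal: 09:55-10:40, 12:35-12:45.
Those are the intersection windows.
No common window is at least 50 minutes long.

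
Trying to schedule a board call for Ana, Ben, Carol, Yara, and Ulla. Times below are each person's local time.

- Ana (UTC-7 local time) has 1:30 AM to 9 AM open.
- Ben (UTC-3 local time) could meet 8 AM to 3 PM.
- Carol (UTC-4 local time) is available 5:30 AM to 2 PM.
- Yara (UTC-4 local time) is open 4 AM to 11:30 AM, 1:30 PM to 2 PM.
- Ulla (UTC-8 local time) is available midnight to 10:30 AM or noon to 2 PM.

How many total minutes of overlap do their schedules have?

Ana in UTC: 08:30-16:00 (add 7h to convert from UTC-7).
Ben in UTC: 11:00-18:00 (add 3h to convert from UTC-3).
Carol in UTC: 09:30-18:00 (add 4h to convert from UTC-4).
Yara in UTC: 08:00-15:30, 17:30-18:00 (add 4h to convert from UTC-4).
Ulla in UTC: 08:00-18:30, 20:00-22:00 (add 8h to convert from UTC-8).
Ana ∩ Ben: 11:00-16:00.
Ana ∩ Ben ∩ Carol: 11:00-16:00.
Ana ∩ Ben ∩ Carol ∩ Yara: 11:00-15:30.
Ana ∩ Ben ∩ Carol ∩ Yara ∩ Ulla: 11:00-15:30.
That's a single block of 270 minutes.

270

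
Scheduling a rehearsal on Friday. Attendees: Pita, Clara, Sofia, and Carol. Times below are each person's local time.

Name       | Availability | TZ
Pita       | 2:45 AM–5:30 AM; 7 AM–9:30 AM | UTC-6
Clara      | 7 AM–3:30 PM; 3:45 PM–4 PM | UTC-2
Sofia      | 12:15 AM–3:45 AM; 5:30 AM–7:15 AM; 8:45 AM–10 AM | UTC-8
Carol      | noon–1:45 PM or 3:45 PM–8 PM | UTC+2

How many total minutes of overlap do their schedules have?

180

Pita in UTC: 08:45-11:30, 13:00-15:30 (add 6h to convert from UTC-6).
Clara in UTC: 09:00-17:30, 17:45-18:00 (add 2h to convert from UTC-2).
Sofia in UTC: 08:15-11:45, 13:30-15:15, 16:45-18:00 (add 8h to convert from UTC-8).
Carol in UTC: 10:00-11:45, 13:45-18:00 (subtract 2h to convert from UTC+2).
Pita ∩ Clara: 09:00-11:30, 13:00-15:30.
Pita ∩ Clara ∩ Sofia: 09:00-11:30, 13:30-15:15.
Pita ∩ Clara ∩ Sofia ∩ Carol: 10:00-11:30, 13:45-15:15.
Summing the common windows: 90 + 90 = 180 minutes.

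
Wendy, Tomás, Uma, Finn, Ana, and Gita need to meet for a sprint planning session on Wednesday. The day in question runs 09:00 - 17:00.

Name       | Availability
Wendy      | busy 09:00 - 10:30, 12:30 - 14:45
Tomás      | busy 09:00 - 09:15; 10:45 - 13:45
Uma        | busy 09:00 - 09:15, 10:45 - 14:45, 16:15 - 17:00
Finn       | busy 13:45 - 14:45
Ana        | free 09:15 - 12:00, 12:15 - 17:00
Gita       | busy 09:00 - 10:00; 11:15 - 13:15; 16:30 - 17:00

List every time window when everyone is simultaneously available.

10:30-10:45, 14:45-16:15

Wendy free: 10:30-12:30, 14:45-17:00 (invert busy blocks within the working day).
Tomás free: 09:15-10:45, 13:45-17:00 (invert busy blocks within the working day).
Uma free: 09:15-10:45, 14:45-16:15 (invert busy blocks within the working day).
Finn free: 09:00-13:45, 14:45-17:00 (invert busy blocks within the working day).
Ana free: 09:15-12:00, 12:15-17:00.
Gita free: 10:00-11:15, 13:15-16:30 (invert busy blocks within the working day).
Wendy ∩ Tomás: 10:30-10:45, 14:45-17:00.
Wendy ∩ Tomás ∩ Uma: 10:30-10:45, 14:45-16:15.
Wendy ∩ Tomás ∩ Uma ∩ Finn: 10:30-10:45, 14:45-16:15.
Wendy ∩ Tomás ∩ Uma ∩ Finn ∩ Ana: 10:30-10:45, 14:45-16:15.
Wendy ∩ Tomás ∩ Uma ∩ Finn ∩ Ana ∩ Gita: 10:30-10:45, 14:45-16:15.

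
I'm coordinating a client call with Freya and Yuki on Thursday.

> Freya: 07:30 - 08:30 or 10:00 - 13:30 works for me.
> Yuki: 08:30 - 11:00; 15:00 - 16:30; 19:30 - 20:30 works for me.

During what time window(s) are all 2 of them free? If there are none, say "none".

10:00-11:00

Freya ∩ Yuki: 10:00-11:00.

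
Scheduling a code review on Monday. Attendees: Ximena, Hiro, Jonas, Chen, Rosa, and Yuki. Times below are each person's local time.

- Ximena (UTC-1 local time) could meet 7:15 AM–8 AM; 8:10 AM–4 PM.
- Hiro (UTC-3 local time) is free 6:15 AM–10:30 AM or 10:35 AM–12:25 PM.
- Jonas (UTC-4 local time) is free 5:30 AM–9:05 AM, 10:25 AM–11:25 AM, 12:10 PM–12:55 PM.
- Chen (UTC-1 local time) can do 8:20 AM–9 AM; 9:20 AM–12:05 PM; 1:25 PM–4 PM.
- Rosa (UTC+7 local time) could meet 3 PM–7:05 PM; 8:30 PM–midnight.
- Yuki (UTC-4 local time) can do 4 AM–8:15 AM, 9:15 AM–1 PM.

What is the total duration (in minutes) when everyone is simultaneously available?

Ximena in UTC: 08:15-09:00, 09:10-17:00 (add 1h to convert from UTC-1).
Hiro in UTC: 09:15-13:30, 13:35-15:25 (add 3h to convert from UTC-3).
Jonas in UTC: 09:30-13:05, 14:25-15:25, 16:10-16:55 (add 4h to convert from UTC-4).
Chen in UTC: 09:20-10:00, 10:20-13:05, 14:25-17:00 (add 1h to convert from UTC-1).
Rosa in UTC: 08:00-12:05, 13:30-17:00 (subtract 7h to convert from UTC+7).
Yuki in UTC: 08:00-12:15, 13:15-17:00 (add 4h to convert from UTC-4).
Ximena ∩ Hiro: 09:15-13:30, 13:35-15:25.
Ximena ∩ Hiro ∩ Jonas: 09:30-13:05, 14:25-15:25.
Ximena ∩ Hiro ∩ Jonas ∩ Chen: 09:30-10:00, 10:20-13:05, 14:25-15:25.
Ximena ∩ Hiro ∩ Jonas ∩ Chen ∩ Rosa: 09:30-10:00, 10:20-12:05, 14:25-15:25.
Ximena ∩ Hiro ∩ Jonas ∩ Chen ∩ Rosa ∩ Yuki: 09:30-10:00, 10:20-12:05, 14:25-15:25.
Summing the common windows: 30 + 105 + 60 = 195 minutes.

195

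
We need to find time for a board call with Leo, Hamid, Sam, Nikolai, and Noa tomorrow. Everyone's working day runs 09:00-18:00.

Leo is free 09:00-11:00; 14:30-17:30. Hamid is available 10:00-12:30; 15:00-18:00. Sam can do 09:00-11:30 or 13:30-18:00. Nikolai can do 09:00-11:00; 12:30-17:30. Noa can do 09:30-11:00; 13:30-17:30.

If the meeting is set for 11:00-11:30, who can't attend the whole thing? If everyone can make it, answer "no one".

Leo: not fully free for 11:00-11:30. Hamid: free for 11:00-11:30. Sam: free for 11:00-11:30. Nikolai: not fully free for 11:00-11:30. Noa: not fully free for 11:00-11:30.

Leo, Nikolai, Noa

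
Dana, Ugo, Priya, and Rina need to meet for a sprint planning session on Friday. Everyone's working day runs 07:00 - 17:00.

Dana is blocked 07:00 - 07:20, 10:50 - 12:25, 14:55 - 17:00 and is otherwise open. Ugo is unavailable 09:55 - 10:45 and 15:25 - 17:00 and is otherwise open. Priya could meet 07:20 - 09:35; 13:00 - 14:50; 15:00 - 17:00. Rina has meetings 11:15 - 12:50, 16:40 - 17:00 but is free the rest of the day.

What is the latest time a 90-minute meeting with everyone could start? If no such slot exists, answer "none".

Dana free: 07:20-10:50, 12:25-14:55 (invert busy blocks within the working day).
Ugo free: 07:00-09:55, 10:45-15:25 (invert busy blocks within the working day).
Priya free: 07:20-09:35, 13:00-14:50, 15:00-17:00.
Rina free: 07:00-11:15, 12:50-16:40 (invert busy blocks within the working day).
Dana ∩ Ugo: 07:20-09:55, 10:45-10:50, 12:25-14:55.
Dana ∩ Ugo ∩ Priya: 07:20-09:35, 13:00-14:50.
Dana ∩ Ugo ∩ Priya ∩ Rina: 07:20-09:35, 13:00-14:50.
The last common window of at least 90 minutes is 13:00-14:50; a 90-minute meeting can start as late as 13:20 and still end by 14:50.

13:20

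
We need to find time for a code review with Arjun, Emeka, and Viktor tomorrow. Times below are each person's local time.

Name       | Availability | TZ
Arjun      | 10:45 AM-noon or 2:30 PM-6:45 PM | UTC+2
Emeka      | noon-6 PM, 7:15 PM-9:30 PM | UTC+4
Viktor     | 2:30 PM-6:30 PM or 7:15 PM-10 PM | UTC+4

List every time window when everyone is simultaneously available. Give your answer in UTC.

12:30-14:00, 15:15-16:45

Arjun in UTC: 08:45-10:00, 12:30-16:45 (subtract 2h to convert from UTC+2).
Emeka in UTC: 08:00-14:00, 15:15-17:30 (subtract 4h to convert from UTC+4).
Viktor in UTC: 10:30-14:30, 15:15-18:00 (subtract 4h to convert from UTC+4).
Arjun ∩ Emeka: 08:45-10:00, 12:30-14:00, 15:15-16:45.
Arjun ∩ Emeka ∩ Viktor: 12:30-14:00, 15:15-16:45.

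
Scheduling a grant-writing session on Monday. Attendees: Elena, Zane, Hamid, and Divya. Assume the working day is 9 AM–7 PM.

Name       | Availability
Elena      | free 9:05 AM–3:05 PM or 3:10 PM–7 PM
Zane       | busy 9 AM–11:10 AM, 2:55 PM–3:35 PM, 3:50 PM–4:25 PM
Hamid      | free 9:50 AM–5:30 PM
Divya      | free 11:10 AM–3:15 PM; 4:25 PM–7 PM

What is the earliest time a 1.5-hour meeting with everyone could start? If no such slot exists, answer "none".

11:10

Elena free: 09:05-15:05, 15:10-19:00.
Zane free: 11:10-14:55, 15:35-15:50, 16:25-19:00 (invert busy blocks within the working day).
Hamid free: 09:50-17:30.
Divya free: 11:10-15:15, 16:25-19:00.
Elena ∩ Zane: 11:10-14:55, 15:35-15:50, 16:25-19:00.
Elena ∩ Zane ∩ Hamid: 11:10-14:55, 15:35-15:50, 16:25-17:30.
Elena ∩ Zane ∩ Hamid ∩ Divya: 11:10-14:55, 16:25-17:30.
The first common window of at least 90 minutes is 11:10-14:55, so the earliest start is 11:10.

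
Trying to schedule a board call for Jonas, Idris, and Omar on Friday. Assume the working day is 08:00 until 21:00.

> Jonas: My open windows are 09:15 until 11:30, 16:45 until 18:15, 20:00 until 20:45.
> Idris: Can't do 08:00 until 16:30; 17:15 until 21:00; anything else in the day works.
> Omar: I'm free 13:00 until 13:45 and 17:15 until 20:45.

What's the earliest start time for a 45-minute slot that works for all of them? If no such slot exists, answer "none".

none

Jonas free: 09:15-11:30, 16:45-18:15, 20:00-20:45.
Idris free: 16:30-17:15 (invert busy blocks within the working day).
Omar free: 13:00-13:45, 17:15-20:45.
Jonas ∩ Idris: 16:45-17:15.
Jonas ∩ Idris ∩ Omar: ∅.
There is no time when everyone is free.
No common window is at least 45 minutes long.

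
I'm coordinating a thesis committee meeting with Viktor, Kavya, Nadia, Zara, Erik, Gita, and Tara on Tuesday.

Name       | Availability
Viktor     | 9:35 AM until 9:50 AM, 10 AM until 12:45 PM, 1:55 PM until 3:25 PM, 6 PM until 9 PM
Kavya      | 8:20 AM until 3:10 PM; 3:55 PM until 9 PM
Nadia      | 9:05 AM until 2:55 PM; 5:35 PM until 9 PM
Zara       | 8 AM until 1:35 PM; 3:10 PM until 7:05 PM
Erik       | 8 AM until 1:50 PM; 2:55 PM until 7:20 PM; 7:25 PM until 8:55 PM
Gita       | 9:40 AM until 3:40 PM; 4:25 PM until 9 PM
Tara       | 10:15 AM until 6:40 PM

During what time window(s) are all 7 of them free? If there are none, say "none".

Viktor ∩ Kavya: 09:35-09:50, 10:00-12:45, 13:55-15:10, 18:00-21:00.
Viktor ∩ Kavya ∩ Nadia: 09:35-09:50, 10:00-12:45, 13:55-14:55, 18:00-21:00.
Viktor ∩ Kavya ∩ Nadia ∩ Zara: 09:35-09:50, 10:00-12:45, 18:00-19:05.
Viktor ∩ Kavya ∩ Nadia ∩ Zara ∩ Erik: 09:35-09:50, 10:00-12:45, 18:00-19:05.
Viktor ∩ Kavya ∩ Nadia ∩ Zara ∩ Erik ∩ Gita: 09:40-09:50, 10:00-12:45, 18:00-19:05.
Viktor ∩ Kavya ∩ Nadia ∩ Zara ∩ Erik ∩ Gita ∩ Tara: 10:15-12:45, 18:00-18:40.

10:15-12:45, 18:00-18:40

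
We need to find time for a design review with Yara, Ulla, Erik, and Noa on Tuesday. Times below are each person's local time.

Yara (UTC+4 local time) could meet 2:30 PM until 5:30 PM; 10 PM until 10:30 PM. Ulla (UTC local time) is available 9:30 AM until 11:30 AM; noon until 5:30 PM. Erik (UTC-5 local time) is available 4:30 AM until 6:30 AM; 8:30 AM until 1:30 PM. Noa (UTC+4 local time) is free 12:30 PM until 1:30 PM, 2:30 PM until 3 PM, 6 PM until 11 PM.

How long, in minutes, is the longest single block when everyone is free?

Yara in UTC: 10:30-13:30, 18:00-18:30 (subtract 4h to convert from UTC+4).
Ulla in UTC: 09:30-11:30, 12:00-17:30.
Erik in UTC: 09:30-11:30, 13:30-18:30 (add 5h to convert from UTC-5).
Noa in UTC: 08:30-09:30, 10:30-11:00, 14:00-19:00 (subtract 4h to convert from UTC+4).
Yara ∩ Ulla: 10:30-11:30, 12:00-13:30.
Yara ∩ Ulla ∩ Erik: 10:30-11:30.
Yara ∩ Ulla ∩ Erik ∩ Noa: 10:30-11:00.
The longest is 10:30-11:00 at 30 minutes.

30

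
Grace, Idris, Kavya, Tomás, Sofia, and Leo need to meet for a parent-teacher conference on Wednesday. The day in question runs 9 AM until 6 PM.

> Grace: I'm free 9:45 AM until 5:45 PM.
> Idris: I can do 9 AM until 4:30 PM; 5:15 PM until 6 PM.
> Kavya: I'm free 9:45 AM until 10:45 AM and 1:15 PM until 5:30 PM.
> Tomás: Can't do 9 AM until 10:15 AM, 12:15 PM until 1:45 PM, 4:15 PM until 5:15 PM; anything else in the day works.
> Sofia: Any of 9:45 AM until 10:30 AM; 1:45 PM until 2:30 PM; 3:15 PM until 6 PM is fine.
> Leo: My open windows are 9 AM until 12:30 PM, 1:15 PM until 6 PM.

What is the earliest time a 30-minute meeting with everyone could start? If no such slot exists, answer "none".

Grace free: 09:45-17:45.
Idris free: 09:00-16:30, 17:15-18:00.
Kavya free: 09:45-10:45, 13:15-17:30.
Tomás free: 10:15-12:15, 13:45-16:15, 17:15-18:00 (invert busy blocks within the working day).
Sofia free: 09:45-10:30, 13:45-14:30, 15:15-18:00.
Leo free: 09:00-12:30, 13:15-18:00.
Grace ∩ Idris: 09:45-16:30, 17:15-17:45.
Grace ∩ Idris ∩ Kavya: 09:45-10:45, 13:15-16:30, 17:15-17:30.
Grace ∩ Idris ∩ Kavya ∩ Tomás: 10:15-10:45, 13:45-16:15, 17:15-17:30.
Grace ∩ Idris ∩ Kavya ∩ Tomás ∩ Sofia: 10:15-10:30, 13:45-14:30, 15:15-16:15, 17:15-17:30.
Grace ∩ Idris ∩ Kavya ∩ Tomás ∩ Sofia ∩ Leo: 10:15-10:30, 13:45-14:30, 15:15-16:15, 17:15-17:30.
So the common availability across everyone is 10:15-10:30, 13:45-14:30, 15:15-16:15, 17:15-17:30.
The first common window of at least 30 minutes is 13:45-14:30, so the earliest start is 13:45.

13:45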